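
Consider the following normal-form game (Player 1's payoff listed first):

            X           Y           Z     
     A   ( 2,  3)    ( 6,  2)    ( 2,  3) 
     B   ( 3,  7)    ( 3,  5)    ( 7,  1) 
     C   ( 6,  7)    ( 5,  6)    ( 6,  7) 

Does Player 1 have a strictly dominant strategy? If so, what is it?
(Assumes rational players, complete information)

No strictly dominant strategy exists for Player 1

Work:
A strategy strictly dominates another if it gives a strictly higher payoff against every opponent action. Compare each pair of P1's strategies column-by-column:
  A vs B: [2 vs 3, 6 vs 3, 2 vs 7] → A does not strictly dominate B (column X: 2 ≤ 3)
  A vs C: [2 vs 6, 6 vs 5, 2 vs 6] → A does not strictly dominate C (column X: 2 ≤ 6)
  B vs A: [3 vs 2, 3 vs 6, 7 vs 2] → B does not strictly dominate A (column Y: 3 ≤ 6)
  B vs C: [3 vs 6, 3 vs 5, 7 vs 6] → B does not strictly dominate C (column X: 3 ≤ 6)
  C vs A: [6 vs 2, 5 vs 6, 6 vs 2] → C does not strictly dominate A (column Y: 5 ≤ 6)
  C vs B: [6 vs 3, 5 vs 3, 6 vs 7] → C does not strictly dominate B (column Z: 6 ≤ 7)
No single strategy strictly dominates all others → no strictly dominant strategy.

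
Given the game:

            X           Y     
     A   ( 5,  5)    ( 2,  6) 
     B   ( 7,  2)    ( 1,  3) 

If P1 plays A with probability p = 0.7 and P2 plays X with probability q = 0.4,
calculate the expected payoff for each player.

E[P1] = 3.26, E[P2] = 4.7

Work:
E[P1] = p·q·π₁(A,X) + p·(1-q)·π₁(A,Y) + (1-p)·q·π₁(B,X) + (1-p)·(1-q)·π₁(B,Y)
= 0.7·0.4·5 + 0.7·0.6·2 + 0.3·0.4·7 + 0.3·0.6·1
= 3.26

E[P2] = 4.7 (similar calculation)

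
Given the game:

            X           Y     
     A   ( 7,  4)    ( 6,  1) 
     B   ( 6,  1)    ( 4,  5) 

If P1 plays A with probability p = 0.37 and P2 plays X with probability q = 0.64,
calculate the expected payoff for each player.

E[P1] = 5.7832, E[P2] = 2.6176

Work:
E[P1] = p·q·π₁(A,X) + p·(1-q)·π₁(A,Y) + (1-p)·q·π₁(B,X) + (1-p)·(1-q)·π₁(B,Y)
= 0.37·0.64·7 + 0.37·0.36·6 + 0.63·0.64·6 + 0.63·0.36·4
= 5.7832

E[P2] = 2.6176 (similar calculation)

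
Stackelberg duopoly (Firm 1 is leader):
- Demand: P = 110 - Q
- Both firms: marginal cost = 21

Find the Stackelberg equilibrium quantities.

q₁* (leader) = 44.5, q₂* (follower) = 22.25

Work:
Follower's reaction: q₂ = (a - c - q₁)/2
Leader substitutes: π₁ = q₁·(a - q₁ - (a-c-q₁)/2 - c)
FOC: q₁* = (110 - 21)/2 = 44.50
Then: q₂* = (110 - 21 - 44.5)/2 = 22.25
Leader has first-mover advantage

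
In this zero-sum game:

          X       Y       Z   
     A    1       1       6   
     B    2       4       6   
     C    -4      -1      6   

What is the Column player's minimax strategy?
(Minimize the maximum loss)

Column should play X, value = 2

Work:
Column player minimizes Row's maximum payoff:
Column X: max payoff to Row = 2
Column Y: max payoff to Row = 4
Column Z: max payoff to Row = 6
Minimum is 2, achieved by column X.
Minimax strategy: X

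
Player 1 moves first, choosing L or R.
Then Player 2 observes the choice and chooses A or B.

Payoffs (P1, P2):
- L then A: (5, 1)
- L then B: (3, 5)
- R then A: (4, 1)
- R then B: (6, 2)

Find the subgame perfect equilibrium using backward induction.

P1 plays R, P2 plays B after L and B after R; Payoff (6, 2)

Work:
Backward induction:
After L: P2 chooses B → P1 gets 3
After R: P2 chooses B → P1 gets 6
P1 chooses R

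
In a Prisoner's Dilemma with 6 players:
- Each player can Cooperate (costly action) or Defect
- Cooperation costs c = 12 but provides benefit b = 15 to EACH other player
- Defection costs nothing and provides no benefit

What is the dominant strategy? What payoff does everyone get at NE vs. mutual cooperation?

Dominant: Defect; NE payoff = 0; Coop payoff = 63

Work:
Defect dominates (saves cost c = 12, benefit to others is external)
NE: All defect → everyone gets 0
If all cooperate: each receives (5)×15 - 12 = 63
Social dilemma: 63 > 0 but NE gives 0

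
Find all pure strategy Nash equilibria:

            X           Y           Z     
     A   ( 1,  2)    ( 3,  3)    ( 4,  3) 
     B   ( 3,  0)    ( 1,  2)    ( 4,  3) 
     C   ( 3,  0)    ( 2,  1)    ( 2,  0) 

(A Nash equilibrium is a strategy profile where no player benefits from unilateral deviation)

Nash equilibrium: (A, Y), (A, Z), (B, Z)

Work:
Best responses:
  P1 vs X: payoffs [1, 3, 3] → best response B/C (payoff 3)
  P1 vs Y: payoffs [3, 1, 2] → best response A (payoff 3)
  P1 vs Z: payoffs [4, 4, 2] → best response A/B (payoff 4)
  P2 vs A: payoffs [2, 3, 3] → best response Y/Z (payoff 3)
  P2 vs B: payoffs [0, 2, 3] → best response Z (payoff 3)
  P2 vs C: payoffs [0, 1, 0] → best response Y (payoff 1)
Mutual best responses: (A,Y), (A,Z), (B,Z) → Nash equilibria.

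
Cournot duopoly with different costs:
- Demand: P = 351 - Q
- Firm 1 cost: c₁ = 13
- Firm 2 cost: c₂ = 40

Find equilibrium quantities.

q₁* = 121.67, q₂* = 94.67

Work:
Reaction: q₁ = (351 - 13 - q₂)/2
Reaction: q₂ = (351 - 40 - q₁)/2
Solve simultaneously:
q₁* = (351 - 2×13 + 40)/3 = 121.67
q₂* = (351 - 2×40 + 13)/3 = 94.67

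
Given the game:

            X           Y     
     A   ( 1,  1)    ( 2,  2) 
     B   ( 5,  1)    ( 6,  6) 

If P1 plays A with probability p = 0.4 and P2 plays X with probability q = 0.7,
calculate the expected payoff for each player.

E[P1] = 3.7, E[P2] = 2.02

Work:
E[P1] = p·q·π₁(A,X) + p·(1-q)·π₁(A,Y) + (1-p)·q·π₁(B,X) + (1-p)·(1-q)·π₁(B,Y)
= 0.4·0.7·1 + 0.4·0.3·2 + 0.6·0.7·5 + 0.6·0.3·6
= 3.7

E[P2] = 2.02 (similar calculation)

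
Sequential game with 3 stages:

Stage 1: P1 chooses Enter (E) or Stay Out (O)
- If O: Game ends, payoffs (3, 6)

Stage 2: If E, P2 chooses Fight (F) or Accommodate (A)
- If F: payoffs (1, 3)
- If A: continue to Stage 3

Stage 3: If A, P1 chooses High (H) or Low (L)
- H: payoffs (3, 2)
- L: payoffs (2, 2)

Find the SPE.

SPE: (O, F, H); Outcome (3, 6)

Work:
Stage 3: P1 chooses H (3 vs 2)
Stage 2: P2: F->3, A->2 (anticipating H). Choose F
Stage 1: P1: O->3, E->1 (anticipating F, H). Choose O
SPE path: O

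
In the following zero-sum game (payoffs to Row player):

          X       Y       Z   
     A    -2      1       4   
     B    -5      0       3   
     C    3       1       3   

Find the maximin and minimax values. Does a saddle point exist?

Maximin = 1, Minimax = 1, Saddle: True

Work:
Row minimums: [-2, -5, 1] → maximin = 1
Column maximums: [3, 1, 4] → minimax = 1
Saddle point exists! Game value = 1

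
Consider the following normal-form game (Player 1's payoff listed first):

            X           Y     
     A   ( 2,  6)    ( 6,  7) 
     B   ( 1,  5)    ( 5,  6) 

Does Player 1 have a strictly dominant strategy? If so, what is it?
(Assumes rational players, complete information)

Yes, Player 1's strictly dominant strategy is A

Work:
A strategy strictly dominates another if it gives a strictly higher payoff against every opponent action. Compare each pair of P1's strategies column-by-column:
  A vs B: [2 vs 1, 6 vs 5] → A strictly dominates B
  B vs A: [1 vs 2, 5 vs 6] → B does not strictly dominate A (column X: 1 ≤ 2)
A strictly dominates every other strategy → strictly dominant.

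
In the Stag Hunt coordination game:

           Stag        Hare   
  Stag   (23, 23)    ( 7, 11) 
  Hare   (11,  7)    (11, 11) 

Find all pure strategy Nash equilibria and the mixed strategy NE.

Pure NE: (Stag, Stag) and (Hare, Hare); Mixed NE: p = 0.25, q = 0.25

Work:
Check pure NE:
(Stag, Stag): (23, 23) - no unilateral deviation beneficial
(Hare, Hare): (11, 11) - no unilateral deviation beneficial
Mixed NE: P1 plays Stag with p = 0.25, P2 plays Stag with q = 0.25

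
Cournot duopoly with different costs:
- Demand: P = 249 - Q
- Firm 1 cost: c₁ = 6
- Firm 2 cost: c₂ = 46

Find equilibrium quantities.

q₁* = 94.33, q₂* = 54.33

Work:
Reaction: q₁ = (249 - 6 - q₂)/2
Reaction: q₂ = (249 - 46 - q₁)/2
Solve simultaneously:
q₁* = (249 - 2×6 + 46)/3 = 94.33
q₂* = (249 - 2×46 + 6)/3 = 54.33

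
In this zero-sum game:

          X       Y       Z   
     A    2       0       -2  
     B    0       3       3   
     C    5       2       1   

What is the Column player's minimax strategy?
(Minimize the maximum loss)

Column should play Y or Z (all achieve the minimum), value = 3

Work:
Column player minimizes Row's maximum payoff:
Column X: max payoff to Row = 5
Column Y: max payoff to Row = 3
Column Z: max payoff to Row = 3
Minimum is 3, achieved by columns Y, Z (tied).
Each of Y or Z is a minimax strategy.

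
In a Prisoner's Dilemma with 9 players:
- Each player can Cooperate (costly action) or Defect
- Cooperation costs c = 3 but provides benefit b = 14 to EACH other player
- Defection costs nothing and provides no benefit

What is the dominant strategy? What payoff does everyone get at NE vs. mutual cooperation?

Dominant: Defect; NE payoff = 0; Coop payoff = 109

Work:
Defect dominates (saves cost c = 3, benefit to others is external)
NE: All defect → everyone gets 0
If all cooperate: each receives (8)×14 - 3 = 109
Social dilemma: 109 > 0 but NE gives 0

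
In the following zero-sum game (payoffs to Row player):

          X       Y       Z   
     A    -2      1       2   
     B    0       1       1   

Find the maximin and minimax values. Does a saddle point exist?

Maximin = 0, Minimax = 0, Saddle: True

Work:
Row minimums: [-2, 0] → maximin = 0
Column maximums: [0, 1, 2] → minimax = 0
Saddle point exists! Game value = 0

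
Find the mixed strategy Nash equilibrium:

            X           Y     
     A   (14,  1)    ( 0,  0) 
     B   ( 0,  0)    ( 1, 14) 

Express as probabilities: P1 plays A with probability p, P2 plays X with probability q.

p = 0.9333, q = 0.0667

Work:
Find probabilities that make opponent indifferent:
P2 chooses q to make P1 indifferent between A and B
P1 chooses p to make P2 indifferent between X and Y
Mixed NE: P1 plays (A: 0.9333, B: 0.0667), P2 plays (X: 0.0667, Y: 0.9333)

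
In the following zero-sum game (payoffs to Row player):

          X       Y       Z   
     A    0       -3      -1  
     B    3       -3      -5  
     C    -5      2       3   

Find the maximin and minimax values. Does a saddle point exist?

Maximin = -3, Minimax = 2, Saddle: False

Work:
Row minimums: [-3, -5, -5] → maximin = -3
Column maximums: [3, 2, 3] → minimax = 2
No saddle point (maximin ≠ minimax). Mixed strategy needed.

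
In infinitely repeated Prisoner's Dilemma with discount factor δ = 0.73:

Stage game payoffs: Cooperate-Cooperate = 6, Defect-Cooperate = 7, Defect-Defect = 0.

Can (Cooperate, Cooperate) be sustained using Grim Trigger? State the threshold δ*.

δ* = 0.1429; since δ = 0.73 ≥ 0.1429, cooperation can be sustained

Work:
For Grim Trigger:
Cooperate forever: 6/(1-δ)
Defect then punished: 7 + 0·δ/(1-δ)
Need: 6/(1-δ) ≥ 7 + 0·δ/(1-δ)
Solving: δ ≥ (T-R)/(T-P) = (7-6)/(7-0) = 0.1429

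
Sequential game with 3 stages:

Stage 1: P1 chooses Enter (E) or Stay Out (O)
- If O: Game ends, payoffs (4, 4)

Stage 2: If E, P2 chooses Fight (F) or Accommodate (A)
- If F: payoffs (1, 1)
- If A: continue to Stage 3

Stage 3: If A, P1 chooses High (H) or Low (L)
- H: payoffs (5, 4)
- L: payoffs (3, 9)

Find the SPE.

SPE: (E, A, H); Outcome (5, 4)

Work:
Stage 3: P1 chooses H (5 vs 3)
Stage 2: P2: F->1, A->4 (anticipating H). Choose A
Stage 1: P1: O->4, E->5 (anticipating A, H). Choose E
SPE path: E -> A -> H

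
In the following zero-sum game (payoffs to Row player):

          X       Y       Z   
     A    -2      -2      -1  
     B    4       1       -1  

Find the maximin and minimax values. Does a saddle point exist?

Maximin = -1, Minimax = -1, Saddle: True

Work:
Row minimums: [-2, -1] → maximin = -1
Column maximums: [4, 1, -1] → minimax = -1
Saddle point exists! Game value = -1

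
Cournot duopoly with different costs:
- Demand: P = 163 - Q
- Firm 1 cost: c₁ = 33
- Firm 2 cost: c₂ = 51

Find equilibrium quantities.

q₁* = 49.33, q₂* = 31.33

Work:
Reaction: q₁ = (163 - 33 - q₂)/2
Reaction: q₂ = (163 - 51 - q₁)/2
Solve simultaneously:
q₁* = (163 - 2×33 + 51)/3 = 49.33
q₂* = (163 - 2×51 + 33)/3 = 31.33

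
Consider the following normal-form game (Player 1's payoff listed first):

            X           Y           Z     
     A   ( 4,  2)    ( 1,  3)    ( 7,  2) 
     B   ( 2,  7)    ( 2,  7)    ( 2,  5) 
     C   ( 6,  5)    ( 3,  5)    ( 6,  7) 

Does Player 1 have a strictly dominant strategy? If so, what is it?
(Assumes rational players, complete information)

No strictly dominant strategy exists for Player 1

Work:
A strategy strictly dominates another if it gives a strictly higher payoff against every opponent action. Compare each pair of P1's strategies column-by-column:
  A vs B: [4 vs 2, 1 vs 2, 7 vs 2] → A does not strictly dominate B (column Y: 1 ≤ 2)
  A vs C: [4 vs 6, 1 vs 3, 7 vs 6] → A does not strictly dominate C (column X: 4 ≤ 6)
  B vs A: [2 vs 4, 2 vs 1, 2 vs 7] → B does not strictly dominate A (column X: 2 ≤ 4)
  B vs C: [2 vs 6, 2 vs 3, 2 vs 6] → B does not strictly dominate C (column X: 2 ≤ 6)
  C vs A: [6 vs 4, 3 vs 1, 6 vs 7] → C does not strictly dominate A (column Z: 6 ≤ 7)
  C vs B: [6 vs 2, 3 vs 2, 6 vs 2] → C strictly dominates B
No single strategy strictly dominates all others → no strictly dominant strategy.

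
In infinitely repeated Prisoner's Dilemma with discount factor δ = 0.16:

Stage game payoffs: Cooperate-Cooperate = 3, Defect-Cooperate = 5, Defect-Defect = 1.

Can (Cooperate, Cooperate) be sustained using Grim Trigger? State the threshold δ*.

δ* = 0.5; since δ = 0.16 < 0.5, cooperation cannot be sustained

Work:
For Grim Trigger:
Cooperate forever: 3/(1-δ)
Defect then punished: 5 + 1·δ/(1-δ)
Need: 3/(1-δ) ≥ 5 + 1·δ/(1-δ)
Solving: δ ≥ (T-R)/(T-P) = (5-3)/(5-1) = 0.5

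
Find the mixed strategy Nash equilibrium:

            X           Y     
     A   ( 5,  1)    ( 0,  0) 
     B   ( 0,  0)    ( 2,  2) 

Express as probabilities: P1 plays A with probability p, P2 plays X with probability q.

p = 0.6667, q = 0.2857

Work:
Find probabilities that make opponent indifferent:
P2 chooses q to make P1 indifferent between A and B
P1 chooses p to make P2 indifferent between X and Y
Mixed NE: P1 plays (A: 0.6667, B: 0.3333), P2 plays (X: 0.2857, Y: 0.7143)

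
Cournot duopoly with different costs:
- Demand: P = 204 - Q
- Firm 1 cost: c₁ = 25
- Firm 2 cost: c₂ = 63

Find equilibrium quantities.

q₁* = 72.33, q₂* = 34.33

Work:
Reaction: q₁ = (204 - 25 - q₂)/2
Reaction: q₂ = (204 - 63 - q₁)/2
Solve simultaneously:
q₁* = (204 - 2×25 + 63)/3 = 72.33
q₂* = (204 - 2×63 + 25)/3 = 34.33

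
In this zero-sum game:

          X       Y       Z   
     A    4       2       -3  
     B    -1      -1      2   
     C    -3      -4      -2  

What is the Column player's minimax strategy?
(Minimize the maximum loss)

Column should play Y or Z (all achieve the minimum), value = 2

Work:
Column player minimizes Row's maximum payoff:
Column X: max payoff to Row = 4
Column Y: max payoff to Row = 2
Column Z: max payoff to Row = 2
Minimum is 2, achieved by columns Y, Z (tied).
Each of Y or Z is a minimax strategy.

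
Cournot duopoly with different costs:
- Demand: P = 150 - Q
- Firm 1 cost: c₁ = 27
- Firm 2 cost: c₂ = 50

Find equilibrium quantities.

q₁* = 48.67, q₂* = 25.67

Work:
Reaction: q₁ = (150 - 27 - q₂)/2
Reaction: q₂ = (150 - 50 - q₁)/2
Solve simultaneously:
q₁* = (150 - 2×27 + 50)/3 = 48.67
q₂* = (150 - 2×50 + 27)/3 = 25.67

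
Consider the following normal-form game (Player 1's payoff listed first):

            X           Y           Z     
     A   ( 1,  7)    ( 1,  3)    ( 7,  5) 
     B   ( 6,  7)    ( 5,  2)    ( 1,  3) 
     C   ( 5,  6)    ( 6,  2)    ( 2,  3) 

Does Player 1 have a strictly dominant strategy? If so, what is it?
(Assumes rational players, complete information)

No strictly dominant strategy exists for Player 1

Work:
A strategy strictly dominates another if it gives a strictly higher payoff against every opponent action. Compare each pair of P1's strategies column-by-column:
  A vs B: [1 vs 6, 1 vs 5, 7 vs 1] → A does not strictly dominate B (column X: 1 ≤ 6)
  A vs C: [1 vs 5, 1 vs 6, 7 vs 2] → A does not strictly dominate C (column X: 1 ≤ 5)
  B vs A: [6 vs 1, 5 vs 1, 1 vs 7] → B does not strictly dominate A (column Z: 1 ≤ 7)
  B vs C: [6 vs 5, 5 vs 6, 1 vs 2] → B does not strictly dominate C (column Y: 5 ≤ 6)
  C vs A: [5 vs 1, 6 vs 1, 2 vs 7] → C does not strictly dominate A (column Z: 2 ≤ 7)
  C vs B: [5 vs 6, 6 vs 5, 2 vs 1] → C does not strictly dominate B (column X: 5 ≤ 6)
No single strategy strictly dominates all others → no strictly dominant strategy.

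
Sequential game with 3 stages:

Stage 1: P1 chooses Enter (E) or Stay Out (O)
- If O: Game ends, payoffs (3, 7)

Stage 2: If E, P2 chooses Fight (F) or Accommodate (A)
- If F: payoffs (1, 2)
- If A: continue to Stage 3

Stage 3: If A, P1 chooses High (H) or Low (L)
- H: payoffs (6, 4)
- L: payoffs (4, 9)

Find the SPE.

SPE: (E, A, H); Outcome (6, 4)

Work:
Stage 3: P1 chooses H (6 vs 4)
Stage 2: P2: F->2, A->4 (anticipating H). Choose A
Stage 1: P1: O->3, E->6 (anticipating A, H). Choose E
SPE path: E -> A -> H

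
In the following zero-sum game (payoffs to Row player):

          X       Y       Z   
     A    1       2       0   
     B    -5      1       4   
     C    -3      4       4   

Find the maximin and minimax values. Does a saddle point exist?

Maximin = 0, Minimax = 1, Saddle: False

Work:
Row minimums: [0, -5, -3] → maximin = 0
Column maximums: [1, 4, 4] → minimax = 1
No saddle point (maximin ≠ minimax). Mixed strategy needed.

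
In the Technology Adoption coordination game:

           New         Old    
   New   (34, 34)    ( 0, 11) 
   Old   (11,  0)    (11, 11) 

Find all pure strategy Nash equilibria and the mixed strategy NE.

Pure NE: (New, New) and (Old, Old); Mixed NE: p = 0.3235, q = 0.3235

Work:
Check pure NE:
(New, New): (34, 34) - no unilateral deviation beneficial
(Old, Old): (11, 11) - no unilateral deviation beneficial
Mixed NE: P1 plays New with p = 0.3235, P2 plays New with q = 0.3235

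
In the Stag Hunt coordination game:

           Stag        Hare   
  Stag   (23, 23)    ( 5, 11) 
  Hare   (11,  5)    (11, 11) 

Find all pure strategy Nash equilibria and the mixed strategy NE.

Pure NE: (Stag, Stag) and (Hare, Hare); Mixed NE: p = 0.3333, q = 0.3333

Work:
Check pure NE:
(Stag, Stag): (23, 23) - no unilateral deviation beneficial
(Hare, Hare): (11, 11) - no unilateral deviation beneficial
Mixed NE: P1 plays Stag with p = 0.3333, P2 plays Stag with q = 0.3333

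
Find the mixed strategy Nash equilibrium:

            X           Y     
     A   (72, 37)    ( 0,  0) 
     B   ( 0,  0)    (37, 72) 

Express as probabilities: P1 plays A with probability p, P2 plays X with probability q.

p = 0.6606, q = 0.3394

Work:
Find probabilities that make opponent indifferent:
P2 chooses q to make P1 indifferent between A and B
P1 chooses p to make P2 indifferent between X and Y
Mixed NE: P1 plays (A: 0.6606, B: 0.3394), P2 plays (X: 0.3394, Y: 0.6606)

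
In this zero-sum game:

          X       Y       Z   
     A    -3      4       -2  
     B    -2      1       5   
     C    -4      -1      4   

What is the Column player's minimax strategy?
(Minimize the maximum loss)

Column should play X, value = -2

Work:
Column player minimizes Row's maximum payoff:
Column X: max payoff to Row = -2
Column Y: max payoff to Row = 4
Column Z: max payoff to Row = 5
Minimum is -2, achieved by column X.
Minimax strategy: X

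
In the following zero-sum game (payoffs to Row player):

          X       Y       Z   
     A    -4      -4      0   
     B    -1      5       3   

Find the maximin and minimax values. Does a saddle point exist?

Maximin = -1, Minimax = -1, Saddle: True

Work:
Row minimums: [-4, -1] → maximin = -1
Column maximums: [-1, 5, 3] → minimax = -1
Saddle point exists! Game value = -1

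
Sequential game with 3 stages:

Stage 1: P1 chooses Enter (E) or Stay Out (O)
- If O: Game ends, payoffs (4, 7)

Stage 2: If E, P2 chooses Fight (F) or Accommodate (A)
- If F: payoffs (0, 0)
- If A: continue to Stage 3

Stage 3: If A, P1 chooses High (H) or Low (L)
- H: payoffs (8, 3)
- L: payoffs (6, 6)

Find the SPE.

SPE: (E, A, H); Outcome (8, 3)

Work:
Stage 3: P1 chooses H (8 vs 6)
Stage 2: P2: F->0, A->3 (anticipating H). Choose A
Stage 1: P1: O->4, E->8 (anticipating A, H). Choose E
SPE path: E -> A -> H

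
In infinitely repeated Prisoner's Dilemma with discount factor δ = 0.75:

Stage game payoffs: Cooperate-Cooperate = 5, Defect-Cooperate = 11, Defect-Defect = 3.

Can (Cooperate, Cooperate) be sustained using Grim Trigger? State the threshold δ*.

δ* = 0.75; since δ = 0.75 ≥ 0.75, cooperation can be sustained

Work:
For Grim Trigger:
Cooperate forever: 5/(1-δ)
Defect then punished: 11 + 3·δ/(1-δ)
Need: 5/(1-δ) ≥ 11 + 3·δ/(1-δ)
Solving: δ ≥ (T-R)/(T-P) = (11-5)/(11-3) = 0.75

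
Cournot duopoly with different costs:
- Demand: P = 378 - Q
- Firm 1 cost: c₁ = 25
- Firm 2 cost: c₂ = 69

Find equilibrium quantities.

q₁* = 132.33, q₂* = 88.33

Work:
Reaction: q₁ = (378 - 25 - q₂)/2
Reaction: q₂ = (378 - 69 - q₁)/2
Solve simultaneously:
q₁* = (378 - 2×25 + 69)/3 = 132.33
q₂* = (378 - 2×69 + 25)/3 = 88.33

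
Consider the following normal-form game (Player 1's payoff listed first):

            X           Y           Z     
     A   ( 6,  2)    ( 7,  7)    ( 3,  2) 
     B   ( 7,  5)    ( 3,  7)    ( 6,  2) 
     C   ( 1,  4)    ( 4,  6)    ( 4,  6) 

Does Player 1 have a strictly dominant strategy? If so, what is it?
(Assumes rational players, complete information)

No strictly dominant strategy exists for Player 1

Work:
A strategy strictly dominates another if it gives a strictly higher payoff against every opponent action. Compare each pair of P1's strategies column-by-column:
  A vs B: [6 vs 7, 7 vs 3, 3 vs 6] → A does not strictly dominate B (column X: 6 ≤ 7)
  A vs C: [6 vs 1, 7 vs 4, 3 vs 4] → A does not strictly dominate C (column Z: 3 ≤ 4)
  B vs A: [7 vs 6, 3 vs 7, 6 vs 3] → B does not strictly dominate A (column Y: 3 ≤ 7)
  B vs C: [7 vs 1, 3 vs 4, 6 vs 4] → B does not strictly dominate C (column Y: 3 ≤ 4)
  C vs A: [1 vs 6, 4 vs 7, 4 vs 3] → C does not strictly dominate A (column X: 1 ≤ 6)
  C vs B: [1 vs 7, 4 vs 3, 4 vs 6] → C does not strictly dominate B (column X: 1 ≤ 7)
No single strategy strictly dominates all others → no strictly dominant strategy.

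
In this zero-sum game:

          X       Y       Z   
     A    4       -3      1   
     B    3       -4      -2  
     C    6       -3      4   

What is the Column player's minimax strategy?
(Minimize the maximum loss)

Column should play Y, value = -3

Work:
Column player minimizes Row's maximum payoff:
Column X: max payoff to Row = 6
Column Y: max payoff to Row = -3
Column Z: max payoff to Row = 4
Minimum is -3, achieved by column Y.
Minimax strategy: Y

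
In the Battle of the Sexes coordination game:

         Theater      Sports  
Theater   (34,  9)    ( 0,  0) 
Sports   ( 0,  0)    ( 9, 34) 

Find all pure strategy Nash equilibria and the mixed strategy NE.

Pure NE: (Theater, Theater) and (Sports, Sports); Mixed NE: p = 0.7907, q = 0.2093

Work:
Check pure NE:
(Theater, Theater): (34, 9) - no unilateral deviation beneficial
(Sports, Sports): (9, 34) - no unilateral deviation beneficial
Mixed NE: P1 plays Theater with p = 0.7907, P2 plays Theater with q = 0.2093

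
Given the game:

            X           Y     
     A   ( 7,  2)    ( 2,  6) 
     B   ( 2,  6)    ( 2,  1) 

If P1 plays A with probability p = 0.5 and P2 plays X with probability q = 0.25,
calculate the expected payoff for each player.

E[P1] = 2.625, E[P2] = 3.625

Work:
E[P1] = p·q·π₁(A,X) + p·(1-q)·π₁(A,Y) + (1-p)·q·π₁(B,X) + (1-p)·(1-q)·π₁(B,Y)
= 0.5·0.25·7 + 0.5·0.75·2 + 0.5·0.25·2 + 0.5·0.75·2
= 2.625

E[P2] = 3.625 (similar calculation)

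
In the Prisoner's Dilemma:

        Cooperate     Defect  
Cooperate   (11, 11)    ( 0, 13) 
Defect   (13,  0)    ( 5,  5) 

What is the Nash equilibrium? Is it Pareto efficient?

(Defect, Defect) is NE; not Pareto efficient

Work:
Defect dominates Cooperate for both players:
If P2 cooperates: Defect (13) > Cooperate (11)
If P2 defects: Defect (5) > Cooperate (0)
NE: (Defect, Defect) with payoff (5, 5)
But (Cooperate, Cooperate) = (11, 11) Pareto dominates (5, 5)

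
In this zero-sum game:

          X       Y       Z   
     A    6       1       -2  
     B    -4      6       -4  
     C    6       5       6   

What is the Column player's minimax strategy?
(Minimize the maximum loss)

Column should play X or Y or Z (all achieve the minimum), value = 6

Work:
Column player minimizes Row's maximum payoff:
Column X: max payoff to Row = 6
Column Y: max payoff to Row = 6
Column Z: max payoff to Row = 6
Minimum is 6, achieved by columns X, Y, Z (tied).
Each of X or Y or Z is a minimax strategy.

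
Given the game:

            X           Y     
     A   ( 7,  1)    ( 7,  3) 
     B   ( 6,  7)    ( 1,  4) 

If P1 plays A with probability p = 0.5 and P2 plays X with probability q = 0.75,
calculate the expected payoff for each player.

E[P1] = 5.875, E[P2] = 3.875

Work:
E[P1] = p·q·π₁(A,X) + p·(1-q)·π₁(A,Y) + (1-p)·q·π₁(B,X) + (1-p)·(1-q)·π₁(B,Y)
= 0.5·0.75·7 + 0.5·0.25·7 + 0.5·0.75·6 + 0.5·0.25·1
= 5.875

E[P2] = 3.875 (similar calculation)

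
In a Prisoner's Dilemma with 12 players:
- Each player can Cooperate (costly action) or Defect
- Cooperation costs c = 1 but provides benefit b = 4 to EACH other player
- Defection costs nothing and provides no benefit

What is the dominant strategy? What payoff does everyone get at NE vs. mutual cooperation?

Dominant: Defect; NE payoff = 0; Coop payoff = 43

Work:
Defect dominates (saves cost c = 1, benefit to others is external)
NE: All defect → everyone gets 0
If all cooperate: each receives (11)×4 - 1 = 43
Social dilemma: 43 > 0 but NE gives 0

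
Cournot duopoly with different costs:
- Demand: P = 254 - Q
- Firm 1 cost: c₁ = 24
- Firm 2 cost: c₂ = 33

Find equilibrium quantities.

q₁* = 79.67, q₂* = 70.67

Work:
Reaction: q₁ = (254 - 24 - q₂)/2
Reaction: q₂ = (254 - 33 - q₁)/2
Solve simultaneously:
q₁* = (254 - 2×24 + 33)/3 = 79.67
q₂* = (254 - 2×33 + 24)/3 = 70.67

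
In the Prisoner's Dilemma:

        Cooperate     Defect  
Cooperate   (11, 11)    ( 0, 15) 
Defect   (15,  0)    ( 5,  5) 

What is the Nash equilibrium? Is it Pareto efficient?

(Defect, Defect) is NE; not Pareto efficient

Work:
Defect dominates Cooperate for both players:
If P2 cooperates: Defect (15) > Cooperate (11)
If P2 defects: Defect (5) > Cooperate (0)
NE: (Defect, Defect) with payoff (5, 5)
But (Cooperate, Cooperate) = (11, 11) Pareto dominates (5, 5)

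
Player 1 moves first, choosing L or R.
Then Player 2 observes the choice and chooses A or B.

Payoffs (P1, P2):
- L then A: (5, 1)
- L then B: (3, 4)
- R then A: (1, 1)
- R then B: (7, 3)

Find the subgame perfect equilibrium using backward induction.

P1 plays R, P2 plays B after L and B after R; Payoff (7, 3)

Work:
Backward induction:
After L: P2 chooses B → P1 gets 3
After R: P2 chooses B → P1 gets 7
P1 chooses R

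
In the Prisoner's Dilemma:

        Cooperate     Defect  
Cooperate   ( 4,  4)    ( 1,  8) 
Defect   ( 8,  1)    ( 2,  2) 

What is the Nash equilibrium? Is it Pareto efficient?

(Defect, Defect) is NE; not Pareto efficient

Work:
Defect dominates Cooperate for both players:
If P2 cooperates: Defect (8) > Cooperate (4)
If P2 defects: Defect (2) > Cooperate (1)
NE: (Defect, Defect) with payoff (2, 2)
But (Cooperate, Cooperate) = (4, 4) Pareto dominates (2, 2)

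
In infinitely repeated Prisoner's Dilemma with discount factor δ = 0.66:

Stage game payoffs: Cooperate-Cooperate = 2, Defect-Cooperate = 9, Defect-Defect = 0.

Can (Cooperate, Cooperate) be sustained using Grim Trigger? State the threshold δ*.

δ* = 0.7778; since δ = 0.66 < 0.7778, cooperation cannot be sustained

Work:
For Grim Trigger:
Cooperate forever: 2/(1-δ)
Defect then punished: 9 + 0·δ/(1-δ)
Need: 2/(1-δ) ≥ 9 + 0·δ/(1-δ)
Solving: δ ≥ (T-R)/(T-P) = (9-2)/(9-0) = 0.7778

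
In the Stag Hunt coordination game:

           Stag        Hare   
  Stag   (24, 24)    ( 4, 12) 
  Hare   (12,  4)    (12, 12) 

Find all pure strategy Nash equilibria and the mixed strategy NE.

Pure NE: (Stag, Stag) and (Hare, Hare); Mixed NE: p = 0.4, q = 0.4

Work:
Check pure NE:
(Stag, Stag): (24, 24) - no unilateral deviation beneficial
(Hare, Hare): (12, 12) - no unilateral deviation beneficial
Mixed NE: P1 plays Stag with p = 0.4, P2 plays Stag with q = 0.4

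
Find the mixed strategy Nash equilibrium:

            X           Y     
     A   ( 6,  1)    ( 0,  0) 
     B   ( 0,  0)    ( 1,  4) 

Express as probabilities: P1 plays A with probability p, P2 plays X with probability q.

p = 0.8, q = 0.1429

Work:
Find probabilities that make opponent indifferent:
P2 chooses q to make P1 indifferent between A and B
P1 chooses p to make P2 indifferent between X and Y
Mixed NE: P1 plays (A: 0.8, B: 0.2), P2 plays (X: 0.1429, Y: 0.8571)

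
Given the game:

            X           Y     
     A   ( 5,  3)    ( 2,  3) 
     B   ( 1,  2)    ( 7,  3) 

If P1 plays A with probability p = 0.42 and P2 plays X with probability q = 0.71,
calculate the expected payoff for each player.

E[P1] = 3.3238, E[P2] = 2.5882

Work:
E[P1] = p·q·π₁(A,X) + p·(1-q)·π₁(A,Y) + (1-p)·q·π₁(B,X) + (1-p)·(1-q)·π₁(B,Y)
= 0.42·0.71·5 + 0.42·0.29·2 + 0.58·0.71·1 + 0.58·0.29·7
= 3.3238

E[P2] = 2.5882 (similar calculation)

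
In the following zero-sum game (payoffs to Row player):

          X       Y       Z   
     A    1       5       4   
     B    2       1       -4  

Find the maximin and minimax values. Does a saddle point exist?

Maximin = 1, Minimax = 2, Saddle: False

Work:
Row minimums: [1, -4] → maximin = 1
Column maximums: [2, 5, 4] → minimax = 2
No saddle point (maximin ≠ minimax). Mixed strategy needed.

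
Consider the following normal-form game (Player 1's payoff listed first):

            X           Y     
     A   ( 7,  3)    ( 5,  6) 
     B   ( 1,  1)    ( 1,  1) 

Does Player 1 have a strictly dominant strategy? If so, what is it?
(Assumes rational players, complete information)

Yes, Player 1's strictly dominant strategy is A

Work:
A strategy strictly dominates another if it gives a strictly higher payoff against every opponent action. Compare each pair of P1's strategies column-by-column:
  A vs B: [7 vs 1, 5 vs 1] → A strictly dominates B
  B vs A: [1 vs 7, 1 vs 5] → B does not strictly dominate A (column X: 1 ≤ 7)
A strictly dominates every other strategy → strictly dominant.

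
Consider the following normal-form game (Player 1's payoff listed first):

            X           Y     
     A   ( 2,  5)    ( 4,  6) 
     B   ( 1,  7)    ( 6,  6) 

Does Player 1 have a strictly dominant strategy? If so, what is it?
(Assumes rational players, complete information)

No strictly dominant strategy exists for Player 1

Work:
A strategy strictly dominates another if it gives a strictly higher payoff against every opponent action. Compare each pair of P1's strategies column-by-column:
  A vs B: [2 vs 1, 4 vs 6] → A does not strictly dominate B (column Y: 4 ≤ 6)
  B vs A: [1 vs 2, 6 vs 4] → B does not strictly dominate A (column X: 1 ≤ 2)
No single strategy strictly dominates all others → no strictly dominant strategy.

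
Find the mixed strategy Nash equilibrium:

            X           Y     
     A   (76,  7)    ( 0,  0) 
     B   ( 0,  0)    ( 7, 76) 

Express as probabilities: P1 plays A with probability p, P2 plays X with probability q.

p = 0.9157, q = 0.0843

Work:
Find probabilities that make opponent indifferent:
P2 chooses q to make P1 indifferent between A and B
P1 chooses p to make P2 indifferent between X and Y
Mixed NE: P1 plays (A: 0.9157, B: 0.0843), P2 plays (X: 0.0843, Y: 0.9157)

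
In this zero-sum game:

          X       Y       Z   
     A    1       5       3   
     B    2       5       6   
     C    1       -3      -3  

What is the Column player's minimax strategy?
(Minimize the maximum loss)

Column should play X, value = 2

Work:
Column player minimizes Row's maximum payoff:
Column X: max payoff to Row = 2
Column Y: max payoff to Row = 5
Column Z: max payoff to Row = 6
Minimum is 2, achieved by column X.
Minimax strategy: X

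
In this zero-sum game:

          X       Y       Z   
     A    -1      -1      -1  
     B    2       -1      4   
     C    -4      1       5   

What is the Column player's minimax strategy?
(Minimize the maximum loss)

Column should play Y, value = 1

Work:
Column player minimizes Row's maximum payoff:
Column X: max payoff to Row = 2
Column Y: max payoff to Row = 1
Column Z: max payoff to Row = 5
Minimum is 1, achieved by column Y.
Minimax strategy: Y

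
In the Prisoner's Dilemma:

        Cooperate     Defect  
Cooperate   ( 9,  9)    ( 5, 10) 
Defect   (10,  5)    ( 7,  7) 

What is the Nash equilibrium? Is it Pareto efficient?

(Defect, Defect) is NE; not Pareto efficient

Work:
Defect dominates Cooperate for both players:
If P2 cooperates: Defect (10) > Cooperate (9)
If P2 defects: Defect (7) > Cooperate (5)
NE: (Defect, Defect) with payoff (7, 7)
But (Cooperate, Cooperate) = (9, 9) Pareto dominates (7, 7)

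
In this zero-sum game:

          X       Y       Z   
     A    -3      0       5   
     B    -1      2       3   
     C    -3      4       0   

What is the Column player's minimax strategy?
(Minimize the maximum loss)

Column should play X, value = -1

Work:
Column player minimizes Row's maximum payoff:
Column X: max payoff to Row = -1
Column Y: max payoff to Row = 4
Column Z: max payoff to Row = 5
Minimum is -1, achieved by column X.
Minimax strategy: X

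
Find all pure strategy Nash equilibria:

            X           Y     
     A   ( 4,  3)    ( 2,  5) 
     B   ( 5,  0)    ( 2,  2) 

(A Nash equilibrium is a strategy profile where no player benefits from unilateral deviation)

Nash equilibrium: (A, Y), (B, Y)

Work:
Best responses:
  P1 vs X: payoffs [4, 5] → best response B (payoff 5)
  P1 vs Y: payoffs [2, 2] → best response A/B (payoff 2)
  P2 vs A: payoffs [3, 5] → best response Y (payoff 5)
  P2 vs B: payoffs [0, 2] → best response Y (payoff 2)
Mutual best responses: (A,Y), (B,Y) → Nash equilibria.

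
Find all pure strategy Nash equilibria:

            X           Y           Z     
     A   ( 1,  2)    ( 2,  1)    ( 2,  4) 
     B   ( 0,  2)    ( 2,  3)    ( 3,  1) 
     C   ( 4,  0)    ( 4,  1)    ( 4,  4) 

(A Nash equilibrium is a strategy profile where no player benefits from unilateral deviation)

Nash equilibrium: (C, Z)

Work:
Best responses:
  P1 vs X: payoffs [1, 0, 4] → best response C (payoff 4)
  P1 vs Y: payoffs [2, 2, 4] → best response C (payoff 4)
  P1 vs Z: payoffs [2, 3, 4] → best response C (payoff 4)
  P2 vs A: payoffs [2, 1, 4] → best response Z (payoff 4)
  P2 vs B: payoffs [2, 3, 1] → best response Y (payoff 3)
  P2 vs C: payoffs [0, 1, 4] → best response Z (payoff 4)
Mutual best responses: (C,Z) → Nash equilibria.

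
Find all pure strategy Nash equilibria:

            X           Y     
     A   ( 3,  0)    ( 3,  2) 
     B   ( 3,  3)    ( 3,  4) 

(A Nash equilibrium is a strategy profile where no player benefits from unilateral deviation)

Nash equilibrium: (A, Y), (B, Y)

Work:
Best responses:
  P1 vs X: payoffs [3, 3] → best response A/B (payoff 3)
  P1 vs Y: payoffs [3, 3] → best response A/B (payoff 3)
  P2 vs A: payoffs [0, 2] → best response Y (payoff 2)
  P2 vs B: payoffs [3, 4] → best response Y (payoff 4)
Mutual best responses: (A,Y), (B,Y) → Nash equilibria.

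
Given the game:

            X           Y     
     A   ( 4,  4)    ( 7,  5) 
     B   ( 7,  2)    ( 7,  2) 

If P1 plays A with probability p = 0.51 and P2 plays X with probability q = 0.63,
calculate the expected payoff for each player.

E[P1] = 6.0361, E[P2] = 3.2087

Work:
E[P1] = p·q·π₁(A,X) + p·(1-q)·π₁(A,Y) + (1-p)·q·π₁(B,X) + (1-p)·(1-q)·π₁(B,Y)
= 0.51·0.63·4 + 0.51·0.37·7 + 0.49·0.63·7 + 0.49·0.37·7
= 6.0361

E[P2] = 3.2087 (similar calculation)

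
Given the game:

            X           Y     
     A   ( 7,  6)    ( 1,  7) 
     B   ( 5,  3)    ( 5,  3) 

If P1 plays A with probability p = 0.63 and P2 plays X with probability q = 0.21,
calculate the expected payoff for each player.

E[P1] = 3.2738, E[P2] = 5.3877

Work:
E[P1] = p·q·π₁(A,X) + p·(1-q)·π₁(A,Y) + (1-p)·q·π₁(B,X) + (1-p)·(1-q)·π₁(B,Y)
= 0.63·0.21·7 + 0.63·0.79·1 + 0.37·0.21·5 + 0.37·0.79·5
= 3.2738

E[P2] = 5.3877 (similar calculation)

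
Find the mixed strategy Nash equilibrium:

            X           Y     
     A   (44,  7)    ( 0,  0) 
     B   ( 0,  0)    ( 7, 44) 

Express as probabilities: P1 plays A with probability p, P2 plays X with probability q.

p = 0.8627, q = 0.1373

Work:
Find probabilities that make opponent indifferent:
P2 chooses q to make P1 indifferent between A and B
P1 chooses p to make P2 indifferent between X and Y
Mixed NE: P1 plays (A: 0.8627, B: 0.1373), P2 plays (X: 0.1373, Y: 0.8627)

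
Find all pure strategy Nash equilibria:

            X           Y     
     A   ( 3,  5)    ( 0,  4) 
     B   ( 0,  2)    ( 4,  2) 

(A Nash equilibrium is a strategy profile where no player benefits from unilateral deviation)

Nash equilibrium: (A, X), (B, Y)

Work:
Best responses:
  P1 vs X: payoffs [3, 0] → best response A (payoff 3)
  P1 vs Y: payoffs [0, 4] → best response B (payoff 4)
  P2 vs A: payoffs [5, 4] → best response X (payoff 5)
  P2 vs B: payoffs [2, 2] → best response X/Y (payoff 2)
Mutual best responses: (A,X), (B,Y) → Nash equilibria.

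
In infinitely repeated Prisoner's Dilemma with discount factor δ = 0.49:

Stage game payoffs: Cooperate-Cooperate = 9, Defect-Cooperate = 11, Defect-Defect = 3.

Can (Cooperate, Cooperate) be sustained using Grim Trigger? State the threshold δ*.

δ* = 0.25; since δ = 0.49 ≥ 0.25, cooperation can be sustained

Work:
For Grim Trigger:
Cooperate forever: 9/(1-δ)
Defect then punished: 11 + 3·δ/(1-δ)
Need: 9/(1-δ) ≥ 11 + 3·δ/(1-δ)
Solving: δ ≥ (T-R)/(T-P) = (11-9)/(11-3) = 0.25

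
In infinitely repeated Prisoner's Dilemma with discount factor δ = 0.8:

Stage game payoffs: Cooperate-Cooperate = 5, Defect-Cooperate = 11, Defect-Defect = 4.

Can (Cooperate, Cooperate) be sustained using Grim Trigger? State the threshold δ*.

δ* = 0.8571; since δ = 0.8 < 0.8571, cooperation cannot be sustained

Work:
For Grim Trigger:
Cooperate forever: 5/(1-δ)
Defect then punished: 11 + 4·δ/(1-δ)
Need: 5/(1-δ) ≥ 11 + 4·δ/(1-δ)
Solving: δ ≥ (T-R)/(T-P) = (11-5)/(11-4) = 0.8571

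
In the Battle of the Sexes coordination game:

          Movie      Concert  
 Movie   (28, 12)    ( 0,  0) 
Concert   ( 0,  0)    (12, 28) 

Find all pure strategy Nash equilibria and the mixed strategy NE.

Pure NE: (Movie, Movie) and (Concert, Concert); Mixed NE: p = 0.7, q = 0.3

Work:
Check pure NE:
(Movie, Movie): (28, 12) - no unilateral deviation beneficial
(Concert, Concert): (12, 28) - no unilateral deviation beneficial
Mixed NE: P1 plays Movie with p = 0.7, P2 plays Movie with q = 0.3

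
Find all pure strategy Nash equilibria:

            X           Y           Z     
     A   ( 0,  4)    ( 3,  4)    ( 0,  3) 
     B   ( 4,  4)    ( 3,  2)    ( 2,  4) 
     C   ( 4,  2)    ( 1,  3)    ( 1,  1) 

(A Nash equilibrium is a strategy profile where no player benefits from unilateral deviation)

Nash equilibrium: (A, Y), (B, X), (B, Z)

Work:
Best responses:
  P1 vs X: payoffs [0, 4, 4] → best response B/C (payoff 4)
  P1 vs Y: payoffs [3, 3, 1] → best response A/B (payoff 3)
  P1 vs Z: payoffs [0, 2, 1] → best response B (payoff 2)
  P2 vs A: payoffs [4, 4, 3] → best response X/Y (payoff 4)
  P2 vs B: payoffs [4, 2, 4] → best response X/Z (payoff 4)
  P2 vs C: payoffs [2, 3, 1] → best response Y (payoff 3)
Mutual best responses: (A,Y), (B,X), (B,Z) → Nash equilibria.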